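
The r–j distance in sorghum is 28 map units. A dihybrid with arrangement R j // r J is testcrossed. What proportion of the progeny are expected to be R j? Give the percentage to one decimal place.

36.0%

A map distance of 28 map units corresponds to a recombination frequency of 0.280.
The F1 is R j / r J, so R j is a parental gamete class with expected frequency (1 − r)/2 = 0.720/2 = 0.3600.
That is 0.3600 = 36.0% of the progeny.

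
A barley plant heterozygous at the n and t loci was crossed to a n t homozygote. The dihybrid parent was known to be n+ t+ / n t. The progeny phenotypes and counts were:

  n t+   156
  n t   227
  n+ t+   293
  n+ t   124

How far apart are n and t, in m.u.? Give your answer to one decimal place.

35.0 m.u.

The recombinant classes are n+ t and n t+: 124 + 156 = 280.
Recombination frequency = 280/800 = 0.3500 ≈ 35.0%, i.e. 35.0 m.u.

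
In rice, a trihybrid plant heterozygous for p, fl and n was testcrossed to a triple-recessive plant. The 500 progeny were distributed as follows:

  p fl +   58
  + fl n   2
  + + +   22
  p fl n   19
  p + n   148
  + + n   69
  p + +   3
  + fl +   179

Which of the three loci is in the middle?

The two most frequent reciprocal classes, p + n and + fl +, are the parental types, so the F1 was p + n / + fl +.
The two rarest classes, p + + and + fl n, are the double crossovers. Comparing them with the parentals, only the n allele has switched, so n is the middle locus and the order is fl – n – p.

n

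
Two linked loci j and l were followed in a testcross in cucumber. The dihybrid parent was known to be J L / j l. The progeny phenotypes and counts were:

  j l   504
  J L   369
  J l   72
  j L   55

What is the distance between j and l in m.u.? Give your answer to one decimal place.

12.7 m.u.

The recombinant classes are J l and j L: 72 + 55 = 127.
Recombination frequency = 127/1000 = 0.1270 ≈ 12.7%, i.e. 12.7 m.u.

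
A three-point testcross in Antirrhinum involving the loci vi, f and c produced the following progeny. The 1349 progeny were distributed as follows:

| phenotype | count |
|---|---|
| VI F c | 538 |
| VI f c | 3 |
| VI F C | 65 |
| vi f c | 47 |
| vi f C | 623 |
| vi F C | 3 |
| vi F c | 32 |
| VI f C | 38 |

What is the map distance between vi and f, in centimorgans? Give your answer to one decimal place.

The two most frequent reciprocal classes, VI F c and vi f C, are the parental types, so the F1 was VI F c / vi f C.
The two rarest classes, VI f c and vi F C, are the double crossovers. Comparing them with the parentals, only the f allele has switched, so f is the middle locus and the order is c – f – vi.
Crossovers in the f–vi interval produce the single-crossover classes vi F c and VI f C (32 + 38 = 70) plus the double crossovers (6).
RF(f–vi) = (70 + 6) / 1349 = 76/1349 = 0.0563 → 5.6 centimorgans.

5.6 centimorgans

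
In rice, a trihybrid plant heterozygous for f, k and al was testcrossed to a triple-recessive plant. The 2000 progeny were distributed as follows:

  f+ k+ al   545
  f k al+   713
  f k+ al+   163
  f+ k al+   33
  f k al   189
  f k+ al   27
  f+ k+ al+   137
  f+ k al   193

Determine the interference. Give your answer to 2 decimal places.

0.25

The two most frequent reciprocal classes, f+ k+ al and f k al+, are the parental types, so the F1 was f+ k+ al / f k al+.
The two rarest classes, f k+ al and f+ k al+, are the double crossovers. Comparing them with the parentals, only the f allele has switched, so f is the middle locus and the order is k – f – al.
k–f: (356 + 60)/2000 = 0.2080; f–al: (326 + 60)/2000 = 0.1930.
Expected DCO frequency = 0.2080 × 0.1930 ≈ 0.04014; observed = 60/2000 ≈ 0.03000.
Coefficient of coincidence = 0.03000/0.04014 ≈ 0.75; interference = 1 − 0.75 = 0.25.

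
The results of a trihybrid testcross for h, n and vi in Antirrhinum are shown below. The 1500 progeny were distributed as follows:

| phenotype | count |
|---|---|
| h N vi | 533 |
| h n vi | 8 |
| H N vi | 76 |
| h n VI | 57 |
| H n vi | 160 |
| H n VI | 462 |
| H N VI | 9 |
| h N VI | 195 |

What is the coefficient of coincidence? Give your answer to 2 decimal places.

The two most frequent reciprocal classes, h N vi and H n VI, are the parental types, so the F1 was h N vi / H n VI.
The two rarest classes, h n vi and H N VI, are the double crossovers. Comparing them with the parentals, only the n allele has switched, so n is the middle locus and the order is h – n – vi.
h–n: (133 + 17)/1500 = 0.1000; n–vi: (355 + 17)/1500 = 0.2480.
Expected DCO frequency = 0.1000 × 0.2480 ≈ 0.02480; observed = 17/1500 ≈ 0.01133.
Coefficient of coincidence = 0.01133/0.02480 ≈ 0.46.

0.46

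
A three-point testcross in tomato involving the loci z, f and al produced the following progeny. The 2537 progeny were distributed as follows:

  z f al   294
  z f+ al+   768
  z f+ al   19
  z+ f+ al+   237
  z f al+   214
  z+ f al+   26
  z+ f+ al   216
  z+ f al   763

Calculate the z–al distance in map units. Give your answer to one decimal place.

The two most frequent reciprocal classes, z f+ al+ and z+ f al, are the parental types, so the F1 was z f+ al+ / z+ f al.
The two rarest classes, z f+ al and z+ f al+, are the double crossovers. Comparing them with the parentals, only the al allele has switched, so al is the middle locus and the order is z – al – f.
Crossovers in the z–al interval produce the single-crossover classes z+ f+ al+ and z f al (237 + 294 = 531) plus the double crossovers (45).
RF(z–al) = (531 + 45) / 2537 = 576/2537 = 0.2270 → 22.7 map units.

22.7 map units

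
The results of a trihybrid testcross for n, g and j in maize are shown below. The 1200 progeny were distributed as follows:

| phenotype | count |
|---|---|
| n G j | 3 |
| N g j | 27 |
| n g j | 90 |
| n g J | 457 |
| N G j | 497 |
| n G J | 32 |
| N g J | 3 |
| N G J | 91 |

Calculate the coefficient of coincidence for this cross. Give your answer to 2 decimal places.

The two most frequent reciprocal classes, n g J and N G j, are the parental types, so the F1 was n g J / N G j.
The two rarest classes, N g J and n G j, are the double crossovers. Comparing them with the parentals, only the n allele has switched, so n is the middle locus and the order is j – n – g.
j–n: (181 + 6)/1200 = 0.1558; n–g: (59 + 6)/1200 = 0.0542.
Expected DCO frequency = 0.1558 × 0.0542 ≈ 0.00844; observed = 6/1200 ≈ 0.00500.
Coefficient of coincidence = 0.00500/0.00844 ≈ 0.59.

0.59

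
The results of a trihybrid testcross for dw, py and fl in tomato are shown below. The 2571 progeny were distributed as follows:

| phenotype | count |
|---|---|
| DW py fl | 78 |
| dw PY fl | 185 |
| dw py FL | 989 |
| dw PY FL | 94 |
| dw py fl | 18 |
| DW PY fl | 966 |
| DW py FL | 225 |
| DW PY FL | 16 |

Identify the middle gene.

The two most frequent reciprocal classes, dw py FL and DW PY fl, are the parental types, so the F1 was dw py FL / DW PY fl.
The two rarest classes, dw py fl and DW PY FL, are the double crossovers. Comparing them with the parentals, only the fl allele has switched, so fl is the middle locus and the order is dw – fl – py.

fl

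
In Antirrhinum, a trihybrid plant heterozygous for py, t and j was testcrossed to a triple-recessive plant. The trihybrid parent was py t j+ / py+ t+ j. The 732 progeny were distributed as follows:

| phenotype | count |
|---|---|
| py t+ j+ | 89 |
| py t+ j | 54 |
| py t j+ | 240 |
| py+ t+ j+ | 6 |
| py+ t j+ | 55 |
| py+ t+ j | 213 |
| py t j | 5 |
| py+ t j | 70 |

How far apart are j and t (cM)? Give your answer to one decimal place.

23.2 cM

The two rarest classes, py t j and py+ t+ j+, are the double crossovers. Comparing them with the parentals, only the j allele has switched, so j is the middle locus and the order is t – j – py.
Crossovers in the t–j interval produce the single-crossover classes py t+ j+ and py+ t j (89 + 70 = 159) plus the double crossovers (11).
RF(t–j) = (159 + 11) / 732 = 170/732 = 0.2322 → 23.2 cM.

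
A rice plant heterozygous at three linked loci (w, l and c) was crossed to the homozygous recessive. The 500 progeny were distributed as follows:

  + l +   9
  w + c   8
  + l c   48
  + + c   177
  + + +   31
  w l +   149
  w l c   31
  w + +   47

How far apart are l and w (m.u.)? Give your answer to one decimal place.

22.4 m.u.

The two most frequent reciprocal classes, w l + and + + c, are the parental types, so the F1 was w l + / + + c.
The two rarest classes, + l + and w + c, are the double crossovers. Comparing them with the parentals, only the w allele has switched, so w is the middle locus and the order is c – w – l.
Crossovers in the w–l interval produce the single-crossover classes w + + and + l c (47 + 48 = 95) plus the double crossovers (17).
RF(w–l) = (95 + 17) / 500 = 112/500 = 0.2240 → 22.4 m.u.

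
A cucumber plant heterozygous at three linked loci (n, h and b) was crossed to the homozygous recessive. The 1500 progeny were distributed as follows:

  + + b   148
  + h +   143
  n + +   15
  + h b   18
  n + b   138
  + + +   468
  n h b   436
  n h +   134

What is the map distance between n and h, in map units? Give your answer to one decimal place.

The two most frequent reciprocal classes, n h b and + + +, are the parental types, so the F1 was n h b / + + +.
The two rarest classes, + h b and n + +, are the double crossovers. Comparing them with the parentals, only the n allele has switched, so n is the middle locus and the order is b – n – h.
Crossovers in the n–h interval produce the single-crossover classes n + b and + h + (138 + 143 = 281) plus the double crossovers (33).
RF(n–h) = (281 + 33) / 1500 = 314/1500 = 0.2093 → 20.9 map units.

20.9 map units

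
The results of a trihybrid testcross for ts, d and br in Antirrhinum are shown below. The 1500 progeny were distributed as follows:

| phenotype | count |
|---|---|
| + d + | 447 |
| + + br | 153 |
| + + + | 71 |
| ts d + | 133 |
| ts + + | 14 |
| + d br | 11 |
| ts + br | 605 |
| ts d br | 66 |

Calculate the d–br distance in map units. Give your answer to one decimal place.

10.8 map units

The two most frequent reciprocal classes, ts + br and + d +, are the parental types, so the F1 was ts + br / + d +.
The two rarest classes, ts + + and + d br, are the double crossovers. Comparing them with the parentals, only the br allele has switched, so br is the middle locus and the order is ts – br – d.
Crossovers in the br–d interval produce the single-crossover classes ts d br and + + + (66 + 71 = 137) plus the double crossovers (25).
RF(br–d) = (137 + 25) / 1500 = 162/1500 = 0.1080 → 10.8 map units.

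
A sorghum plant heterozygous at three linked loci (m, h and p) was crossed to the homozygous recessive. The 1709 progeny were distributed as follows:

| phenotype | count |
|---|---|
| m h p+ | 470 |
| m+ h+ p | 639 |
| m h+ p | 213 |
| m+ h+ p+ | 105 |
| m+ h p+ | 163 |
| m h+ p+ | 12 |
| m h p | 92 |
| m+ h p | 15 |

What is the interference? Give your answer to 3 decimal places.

The two most frequent reciprocal classes, m h p+ and m+ h+ p, are the parental types, so the F1 was m h p+ / m+ h+ p.
The two rarest classes, m h+ p+ and m+ h p, are the double crossovers. Comparing them with the parentals, only the h allele has switched, so h is the middle locus and the order is m – h – p.
m–h: (376 + 27)/1709 = 0.2358; h–p: (197 + 27)/1709 = 0.1311.
Expected DCO frequency = 0.2358 × 0.1311 ≈ 0.03091; observed = 27/1709 ≈ 0.01580.
Coefficient of coincidence = 0.01580/0.03091 ≈ 0.511; interference = 1 − 0.511 = 0.489.

0.489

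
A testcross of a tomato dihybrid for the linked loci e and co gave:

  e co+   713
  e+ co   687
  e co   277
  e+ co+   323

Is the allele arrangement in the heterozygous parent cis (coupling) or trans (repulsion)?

The two most frequent classes are e+ co (687) and e co+ (713); these are the parental (non-recombinant) types.
So the F1 carried e+ co on one chromosome and e co+ on the other — the recessive alleles are on opposite chromosomes (trans / repulsion).

trans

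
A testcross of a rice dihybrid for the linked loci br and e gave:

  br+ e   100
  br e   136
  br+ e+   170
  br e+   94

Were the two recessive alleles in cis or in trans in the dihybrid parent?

The two most frequent classes are br+ e+ (170) and br e (136); these are the parental (non-recombinant) types.
So the F1 carried br+ e+ on one chromosome and br e on the other — the recessive alleles are on the same chromosome (cis / coupling).

cis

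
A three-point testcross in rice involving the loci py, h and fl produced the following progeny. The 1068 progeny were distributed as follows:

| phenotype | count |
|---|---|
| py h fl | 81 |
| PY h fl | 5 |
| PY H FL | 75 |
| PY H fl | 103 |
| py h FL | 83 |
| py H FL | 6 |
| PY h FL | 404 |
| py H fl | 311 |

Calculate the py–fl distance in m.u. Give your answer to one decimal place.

18.4 m.u.

The two most frequent reciprocal classes, PY h FL and py H fl, are the parental types, so the F1 was PY h FL / py H fl.
The two rarest classes, PY h fl and py H FL, are the double crossovers. Comparing them with the parentals, only the fl allele has switched, so fl is the middle locus and the order is h – fl – py.
Crossovers in the fl–py interval produce the single-crossover classes py h FL and PY H fl (83 + 103 = 186) plus the double crossovers (11).
RF(fl–py) = (186 + 11) / 1068 = 197/1068 = 0.1845 → 18.4 m.u.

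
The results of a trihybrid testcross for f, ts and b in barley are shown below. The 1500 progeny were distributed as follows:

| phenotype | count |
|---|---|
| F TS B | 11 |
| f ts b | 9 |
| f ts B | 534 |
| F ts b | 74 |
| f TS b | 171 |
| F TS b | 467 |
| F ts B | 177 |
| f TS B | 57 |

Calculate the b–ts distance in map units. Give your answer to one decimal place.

The two most frequent reciprocal classes, f ts B and F TS b, are the parental types, so the F1 was f ts B / F TS b.
The two rarest classes, f ts b and F TS B, are the double crossovers. Comparing them with the parentals, only the b allele has switched, so b is the middle locus and the order is ts – b – f.
Crossovers in the ts–b interval produce the single-crossover classes f TS B and F ts b (57 + 74 = 131) plus the double crossovers (20).
RF(ts–b) = (131 + 20) / 1500 = 151/1500 = 0.1007 → 10.1 map units.

10.1 map units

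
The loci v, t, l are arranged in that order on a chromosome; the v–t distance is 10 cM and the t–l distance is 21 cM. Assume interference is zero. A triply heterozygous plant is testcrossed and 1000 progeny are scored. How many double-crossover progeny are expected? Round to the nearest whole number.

Map distances give recombination frequencies of 0.100 and 0.210 for the two intervals.
With no interference, expected double-crossover frequency = 0.100 × 0.210 = 0.02100.
Expected number = 0.02100 × 1000 = 21.00 ≈ 21.

21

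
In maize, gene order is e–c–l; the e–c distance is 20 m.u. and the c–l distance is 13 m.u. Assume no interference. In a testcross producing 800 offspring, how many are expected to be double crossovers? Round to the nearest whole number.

21

Map distances give recombination frequencies of 0.200 and 0.130 for the two intervals.
With no interference, expected double-crossover frequency = 0.200 × 0.130 = 0.02600.
Expected number = 0.02600 × 800 = 20.80 ≈ 21.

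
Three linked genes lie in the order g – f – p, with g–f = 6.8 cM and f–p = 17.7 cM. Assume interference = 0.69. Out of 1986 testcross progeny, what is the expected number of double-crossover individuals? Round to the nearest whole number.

Map distances give recombination frequencies of 0.068 and 0.177 for the two intervals.
With interference 0.69 (so coincidence = 0.31), expected double-crossover frequency = 0.068 × 0.177 × 0.31 = 0.00373.
Expected number = 0.00373 × 1986 = 7.41 ≈ 7.

7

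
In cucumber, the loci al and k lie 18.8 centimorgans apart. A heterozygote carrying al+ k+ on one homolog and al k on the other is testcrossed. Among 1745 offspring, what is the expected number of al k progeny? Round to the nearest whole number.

A map distance of 18.8 centimorgans corresponds to a recombination frequency of 0.188.
The F1 is al+ k+ / al k, so al k is a parental gamete class with expected frequency (1 − r)/2 = 0.812/2 = 0.4060.
Expected number = 0.4060 × 1745 = 708.47 ≈ 708.

708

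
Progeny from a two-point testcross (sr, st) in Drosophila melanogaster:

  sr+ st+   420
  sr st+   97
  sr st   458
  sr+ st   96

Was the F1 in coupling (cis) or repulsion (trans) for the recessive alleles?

cis

The two most frequent classes are sr+ st+ (420) and sr st (458); these are the parental (non-recombinant) types.
So the F1 carried sr+ st+ on one chromosome and sr st on the other — the recessive alleles are on the same chromosome (cis / coupling).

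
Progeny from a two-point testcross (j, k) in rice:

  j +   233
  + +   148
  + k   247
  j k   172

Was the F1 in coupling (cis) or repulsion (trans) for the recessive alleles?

The two most frequent classes are + k (247) and j + (233); these are the parental (non-recombinant) types.
So the F1 carried + k on one chromosome and j + on the other — the recessive alleles are on opposite chromosomes (trans / repulsion).

trans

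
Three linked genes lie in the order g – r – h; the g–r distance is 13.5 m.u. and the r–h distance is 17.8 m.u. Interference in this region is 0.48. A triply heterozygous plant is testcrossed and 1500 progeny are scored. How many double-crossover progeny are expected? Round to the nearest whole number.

19

Map distances give recombination frequencies of 0.135 and 0.178 for the two intervals.
With interference 0.48 (so coincidence = 0.52), expected double-crossover frequency = 0.135 × 0.178 × 0.52 = 0.01250.
Expected number = 0.01250 × 1500 = 18.74 ≈ 19.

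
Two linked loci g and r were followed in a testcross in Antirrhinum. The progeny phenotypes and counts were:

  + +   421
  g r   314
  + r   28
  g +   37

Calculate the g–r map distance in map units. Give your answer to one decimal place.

8.1 map units

The two most frequent classes, + + (421) and g r (314), are the parental types, so the F1 was + + / g r.
The recombinant classes are + r and g +: 28 + 37 = 65.
Recombination frequency = 65/800 = 0.0813 ≈ 8.1%, i.e. 8.1 map units.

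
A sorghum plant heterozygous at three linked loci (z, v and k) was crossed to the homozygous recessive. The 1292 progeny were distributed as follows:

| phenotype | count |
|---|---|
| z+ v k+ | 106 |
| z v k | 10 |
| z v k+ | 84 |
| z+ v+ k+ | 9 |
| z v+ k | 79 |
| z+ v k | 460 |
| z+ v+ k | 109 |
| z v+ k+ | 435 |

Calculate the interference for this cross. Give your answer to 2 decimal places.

The two most frequent reciprocal classes, z v+ k+ and z+ v k, are the parental types, so the F1 was z v+ k+ / z+ v k.
The two rarest classes, z+ v+ k+ and z v k, are the double crossovers. Comparing them with the parentals, only the z allele has switched, so z is the middle locus and the order is v – z – k.
v–z: (193 + 19)/1292 = 0.1641; z–k: (185 + 19)/1292 = 0.1579.
Expected DCO frequency = 0.1641 × 0.1579 ≈ 0.02591; observed = 19/1292 ≈ 0.01471.
Coefficient of coincidence = 0.01471/0.02591 ≈ 0.57; interference = 1 − 0.57 = 0.43.

0.43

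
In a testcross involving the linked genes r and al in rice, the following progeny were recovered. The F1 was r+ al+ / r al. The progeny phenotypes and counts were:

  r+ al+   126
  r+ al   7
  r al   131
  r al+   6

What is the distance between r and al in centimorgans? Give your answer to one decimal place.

The recombinant classes are r+ al and r al+: 7 + 6 = 13.
Recombination frequency = 13/270 = 0.0481 ≈ 4.8%, i.e. 4.8 centimorgans.

4.8 centimorgans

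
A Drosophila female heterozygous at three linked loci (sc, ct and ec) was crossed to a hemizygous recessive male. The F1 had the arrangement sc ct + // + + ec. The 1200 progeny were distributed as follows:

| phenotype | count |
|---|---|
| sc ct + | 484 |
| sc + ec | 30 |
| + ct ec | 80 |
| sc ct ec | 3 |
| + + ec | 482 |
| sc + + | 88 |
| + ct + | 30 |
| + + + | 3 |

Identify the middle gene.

The two rarest classes, sc ct ec and + + +, are the double crossovers. Comparing them with the parentals, only the ec allele has switched, so ec is the middle locus and the order is sc – ec – ct.

ec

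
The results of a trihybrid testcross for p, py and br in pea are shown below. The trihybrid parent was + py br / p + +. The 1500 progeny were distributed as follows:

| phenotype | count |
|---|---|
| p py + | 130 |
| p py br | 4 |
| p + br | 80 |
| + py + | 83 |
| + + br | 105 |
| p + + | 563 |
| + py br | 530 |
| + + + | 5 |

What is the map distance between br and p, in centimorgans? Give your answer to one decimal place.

11.5 centimorgans

The two rarest classes, p py br and + + +, are the double crossovers. Comparing them with the parentals, only the p allele has switched, so p is the middle locus and the order is py – p – br.
Crossovers in the p–br interval produce the single-crossover classes + py + and p + br (83 + 80 = 163) plus the double crossovers (9).
RF(p–br) = (163 + 9) / 1500 = 172/1500 = 0.1147 → 11.5 centimorgans.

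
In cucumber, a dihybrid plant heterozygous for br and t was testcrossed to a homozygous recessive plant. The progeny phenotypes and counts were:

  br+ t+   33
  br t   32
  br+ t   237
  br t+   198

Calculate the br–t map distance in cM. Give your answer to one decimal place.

13.0 cM

The two most frequent classes, br+ t (237) and br t+ (198), are the parental types, so the F1 was br+ t / br t+.
The recombinant classes are br+ t+ and br t: 33 + 32 = 65.
Recombination frequency = 65/500 = 0.1300 ≈ 13.0%, i.e. 13.0 cM.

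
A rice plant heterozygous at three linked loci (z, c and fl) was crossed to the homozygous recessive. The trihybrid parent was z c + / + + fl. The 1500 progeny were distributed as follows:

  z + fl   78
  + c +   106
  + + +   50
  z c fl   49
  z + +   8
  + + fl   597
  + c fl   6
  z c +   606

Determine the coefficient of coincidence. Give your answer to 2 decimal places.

The two rarest classes, z + + and + c fl, are the double crossovers. Comparing them with the parentals, only the c allele has switched, so c is the middle locus and the order is fl – c – z.
fl–c: (99 + 14)/1500 = 0.0753; c–z: (184 + 14)/1500 = 0.1320.
Expected DCO frequency = 0.0753 × 0.1320 ≈ 0.00994; observed = 14/1500 ≈ 0.00933.
Coefficient of coincidence = 0.00933/0.00994 ≈ 0.94.

0.94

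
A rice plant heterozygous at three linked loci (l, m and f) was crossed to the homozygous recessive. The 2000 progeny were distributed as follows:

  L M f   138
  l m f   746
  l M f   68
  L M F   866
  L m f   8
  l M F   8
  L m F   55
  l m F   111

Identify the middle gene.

l

The two most frequent reciprocal classes, L M F and l m f, are the parental types, so the F1 was L M F / l m f.
The two rarest classes, l M F and L m f, are the double crossovers. Comparing them with the parentals, only the l allele has switched, so l is the middle locus and the order is f – l – m.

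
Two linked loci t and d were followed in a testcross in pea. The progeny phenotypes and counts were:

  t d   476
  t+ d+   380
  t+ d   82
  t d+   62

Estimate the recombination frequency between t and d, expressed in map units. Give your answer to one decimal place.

The two most frequent classes, t+ d+ (380) and t d (476), are the parental types, so the F1 was t+ d+ / t d.
The recombinant classes are t+ d and t d+: 82 + 62 = 144.
Recombination frequency = 144/1000 = 0.1440 ≈ 14.4%, i.e. 14.4 map units.

14.4 map units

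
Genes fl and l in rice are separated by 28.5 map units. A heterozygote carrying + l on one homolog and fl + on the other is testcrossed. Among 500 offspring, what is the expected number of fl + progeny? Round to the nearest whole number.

179

A map distance of 28.5 map units corresponds to a recombination frequency of 0.285.
The F1 is + l / fl +, so fl + is a parental gamete class with expected frequency (1 − r)/2 = 0.715/2 = 0.3575.
Expected number = 0.3575 × 500 = 178.75 ≈ 179.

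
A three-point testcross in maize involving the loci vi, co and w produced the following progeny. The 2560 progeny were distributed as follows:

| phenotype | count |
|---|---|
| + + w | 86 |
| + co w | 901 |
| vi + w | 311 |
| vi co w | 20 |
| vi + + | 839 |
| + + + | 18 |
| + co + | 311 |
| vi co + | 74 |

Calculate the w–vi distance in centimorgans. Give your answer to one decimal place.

The two most frequent reciprocal classes, + co w and vi + +, are the parental types, so the F1 was + co w / vi + +.
The two rarest classes, vi co w and + + +, are the double crossovers. Comparing them with the parentals, only the vi allele has switched, so vi is the middle locus and the order is w – vi – co.
Crossovers in the w–vi interval produce the single-crossover classes + co + and vi + w (311 + 311 = 622) plus the double crossovers (38).
RF(w–vi) = (622 + 38) / 2560 = 660/2560 = 0.2578 → 25.8 centimorgans.

25.8 centimorgans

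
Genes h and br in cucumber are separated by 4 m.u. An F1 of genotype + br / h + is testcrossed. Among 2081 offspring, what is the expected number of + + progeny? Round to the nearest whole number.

42

A map distance of 4 m.u. corresponds to a recombination frequency of 0.040.
The F1 is + br / h +, so + + is a recombinant gamete class with expected frequency r/2 = 0.040/2 = 0.0200.
Expected number = 0.0200 × 2081 = 41.62 ≈ 42.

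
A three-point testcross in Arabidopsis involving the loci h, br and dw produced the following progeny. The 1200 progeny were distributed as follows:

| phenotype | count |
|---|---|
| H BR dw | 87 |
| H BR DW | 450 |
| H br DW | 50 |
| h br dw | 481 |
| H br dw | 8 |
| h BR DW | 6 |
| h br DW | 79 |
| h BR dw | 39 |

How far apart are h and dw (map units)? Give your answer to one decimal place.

The two most frequent reciprocal classes, H BR DW and h br dw, are the parental types, so the F1 was H BR DW / h br dw.
The two rarest classes, h BR DW and H br dw, are the double crossovers. Comparing them with the parentals, only the h allele has switched, so h is the middle locus and the order is br – h – dw.
Crossovers in the h–dw interval produce the single-crossover classes H BR dw and h br DW (87 + 79 = 166) plus the double crossovers (14).
RF(h–dw) = (166 + 14) / 1200 = 180/1200 = 0.1500 → 15.0 map units.

15.0 map units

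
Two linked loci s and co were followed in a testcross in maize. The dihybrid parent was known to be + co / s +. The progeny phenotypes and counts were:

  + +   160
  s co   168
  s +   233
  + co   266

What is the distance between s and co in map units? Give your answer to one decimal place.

The recombinant classes are + + and s co: 160 + 168 = 328.
Recombination frequency = 328/827 = 0.3966 ≈ 39.7%, i.e. 39.7 map units.

39.7 map units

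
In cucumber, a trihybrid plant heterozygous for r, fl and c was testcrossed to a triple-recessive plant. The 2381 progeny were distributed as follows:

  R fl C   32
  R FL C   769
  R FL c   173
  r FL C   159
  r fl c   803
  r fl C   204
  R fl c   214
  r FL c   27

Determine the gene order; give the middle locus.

fl

The two most frequent reciprocal classes, r fl c and R FL C, are the parental types, so the F1 was r fl c / R FL C.
The two rarest classes, r FL c and R fl C, are the double crossovers. Comparing them with the parentals, only the fl allele has switched, so fl is the middle locus and the order is c – fl – r.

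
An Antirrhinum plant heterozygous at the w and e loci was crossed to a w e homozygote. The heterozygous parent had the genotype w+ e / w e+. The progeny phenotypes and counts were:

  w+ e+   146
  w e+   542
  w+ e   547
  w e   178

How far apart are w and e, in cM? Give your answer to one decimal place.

22.9 cM

The recombinant classes are w+ e+ and w e: 146 + 178 = 324.
Recombination frequency = 324/1413 = 0.2293 ≈ 22.9%, i.e. 22.9 cM.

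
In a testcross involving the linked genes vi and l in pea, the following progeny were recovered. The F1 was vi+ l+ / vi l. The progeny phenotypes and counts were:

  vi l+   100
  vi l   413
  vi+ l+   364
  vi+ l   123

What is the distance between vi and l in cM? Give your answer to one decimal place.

22.3 cM

The recombinant classes are vi+ l and vi l+: 123 + 100 = 223.
Recombination frequency = 223/1000 = 0.2230 ≈ 22.3%, i.e. 22.3 cM.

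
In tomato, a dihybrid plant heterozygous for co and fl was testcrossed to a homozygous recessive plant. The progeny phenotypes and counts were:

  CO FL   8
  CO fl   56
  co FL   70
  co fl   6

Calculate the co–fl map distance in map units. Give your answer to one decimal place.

10.0 map units

The two most frequent classes, CO fl (56) and co FL (70), are the parental types, so the F1 was CO fl / co FL.
The recombinant classes are CO FL and co fl: 8 + 6 = 14.
Recombination frequency = 14/140 = 0.1000 ≈ 10.0%, i.e. 10.0 map units.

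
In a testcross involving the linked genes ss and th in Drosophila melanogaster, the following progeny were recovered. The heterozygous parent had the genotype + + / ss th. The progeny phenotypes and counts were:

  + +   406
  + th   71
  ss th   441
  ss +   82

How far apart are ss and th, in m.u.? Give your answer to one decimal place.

The recombinant classes are + th and ss +: 71 + 82 = 153.
Recombination frequency = 153/1000 = 0.1530 ≈ 15.3%, i.e. 15.3 m.u.

15.3 m.u.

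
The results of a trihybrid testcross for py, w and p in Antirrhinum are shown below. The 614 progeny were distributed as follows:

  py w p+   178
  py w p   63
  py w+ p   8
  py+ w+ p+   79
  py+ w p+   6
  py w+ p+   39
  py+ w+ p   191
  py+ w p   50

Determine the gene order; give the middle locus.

py

The two most frequent reciprocal classes, py w p+ and py+ w+ p, are the parental types, so the F1 was py w p+ / py+ w+ p.
The two rarest classes, py+ w p+ and py w+ p, are the double crossovers. Comparing them with the parentals, only the py allele has switched, so py is the middle locus and the order is p – py – w.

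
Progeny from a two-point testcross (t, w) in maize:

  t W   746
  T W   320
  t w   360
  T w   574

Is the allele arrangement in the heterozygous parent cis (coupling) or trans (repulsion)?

trans

The two most frequent classes are T w (574) and t W (746); these are the parental (non-recombinant) types.
So the F1 carried T w on one chromosome and t W on the other — the recessive alleles are on opposite chromosomes (trans / repulsion).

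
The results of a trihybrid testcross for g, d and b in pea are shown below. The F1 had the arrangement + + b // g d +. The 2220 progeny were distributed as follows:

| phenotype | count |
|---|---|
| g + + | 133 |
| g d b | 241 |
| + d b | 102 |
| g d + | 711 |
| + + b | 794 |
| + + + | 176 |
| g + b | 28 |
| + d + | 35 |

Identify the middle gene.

g

The two rarest classes, g + b and + d +, are the double crossovers. Comparing them with the parentals, only the g allele has switched, so g is the middle locus and the order is b – g – d.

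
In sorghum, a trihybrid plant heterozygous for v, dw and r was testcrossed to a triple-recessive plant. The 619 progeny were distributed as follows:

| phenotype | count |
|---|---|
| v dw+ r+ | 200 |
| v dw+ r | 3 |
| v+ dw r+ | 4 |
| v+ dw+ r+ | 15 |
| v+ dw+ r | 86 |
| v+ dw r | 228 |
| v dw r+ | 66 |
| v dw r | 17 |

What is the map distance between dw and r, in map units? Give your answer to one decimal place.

The two most frequent reciprocal classes, v dw+ r+ and v+ dw r, are the parental types, so the F1 was v dw+ r+ / v+ dw r.
The two rarest classes, v dw+ r and v+ dw r+, are the double crossovers. Comparing them with the parentals, only the r allele has switched, so r is the middle locus and the order is v – r – dw.
Crossovers in the r–dw interval produce the single-crossover classes v dw r+ and v+ dw+ r (66 + 86 = 152) plus the double crossovers (7).
RF(r–dw) = (152 + 7) / 619 = 159/619 = 0.2569 → 25.7 map units.

25.7 map units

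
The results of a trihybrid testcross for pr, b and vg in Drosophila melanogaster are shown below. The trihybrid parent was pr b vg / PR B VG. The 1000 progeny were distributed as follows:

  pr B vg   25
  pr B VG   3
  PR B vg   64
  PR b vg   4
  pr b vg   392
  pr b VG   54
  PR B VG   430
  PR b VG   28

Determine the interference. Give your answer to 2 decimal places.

The two rarest classes, PR b vg and pr B VG, are the double crossovers. Comparing them with the parentals, only the pr allele has switched, so pr is the middle locus and the order is b – pr – vg.
b–pr: (53 + 7)/1000 = 0.0600; pr–vg: (118 + 7)/1000 = 0.1250.
Expected DCO frequency = 0.0600 × 0.1250 ≈ 0.00750; observed = 7/1000 ≈ 0.00700.
Coefficient of coincidence = 0.00700/0.00750 ≈ 0.93; interference = 1 − 0.93 = 0.07.

0.07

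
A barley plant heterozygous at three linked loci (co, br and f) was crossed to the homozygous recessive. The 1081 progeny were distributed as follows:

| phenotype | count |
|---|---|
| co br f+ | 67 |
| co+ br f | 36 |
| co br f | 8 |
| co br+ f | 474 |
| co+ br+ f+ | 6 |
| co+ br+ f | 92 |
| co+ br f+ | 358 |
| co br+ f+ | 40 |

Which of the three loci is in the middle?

The two most frequent reciprocal classes, co br+ f and co+ br f+, are the parental types, so the F1 was co br+ f / co+ br f+.
The two rarest classes, co br f and co+ br+ f+, are the double crossovers. Comparing them with the parentals, only the br allele has switched, so br is the middle locus and the order is f – br – co.

br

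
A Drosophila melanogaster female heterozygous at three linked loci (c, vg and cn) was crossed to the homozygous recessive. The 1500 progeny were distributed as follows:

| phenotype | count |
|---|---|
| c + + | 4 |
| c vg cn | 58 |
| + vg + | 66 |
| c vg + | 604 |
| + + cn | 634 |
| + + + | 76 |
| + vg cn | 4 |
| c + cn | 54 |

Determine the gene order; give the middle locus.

vg

The two most frequent reciprocal classes, + + cn and c vg +, are the parental types, so the F1 was + + cn / c vg +.
The two rarest classes, + vg cn and c + +, are the double crossovers. Comparing them with the parentals, only the vg allele has switched, so vg is the middle locus and the order is c – vg – cn.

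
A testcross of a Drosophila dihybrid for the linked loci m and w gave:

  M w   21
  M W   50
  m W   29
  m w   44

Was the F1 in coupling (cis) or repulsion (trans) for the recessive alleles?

The two most frequent classes are M W (50) and m w (44); these are the parental (non-recombinant) types.
So the F1 carried M W on one chromosome and m w on the other — the recessive alleles are on the same chromosome (cis / coupling).

cis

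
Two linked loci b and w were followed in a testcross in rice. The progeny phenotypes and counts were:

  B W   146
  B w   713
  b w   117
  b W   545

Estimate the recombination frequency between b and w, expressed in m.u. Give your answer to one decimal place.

17.3 m.u.

The two most frequent classes, B w (713) and b W (545), are the parental types, so the F1 was B w / b W.
The recombinant classes are B W and b w: 146 + 117 = 263.
Recombination frequency = 263/1521 = 0.1729 ≈ 17.3%, i.e. 17.3 m.u.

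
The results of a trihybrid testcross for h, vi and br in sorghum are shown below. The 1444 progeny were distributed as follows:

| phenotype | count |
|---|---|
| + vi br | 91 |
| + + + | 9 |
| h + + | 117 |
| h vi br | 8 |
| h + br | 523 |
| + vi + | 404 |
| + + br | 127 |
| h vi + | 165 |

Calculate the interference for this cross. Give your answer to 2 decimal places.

0.65

The two most frequent reciprocal classes, + vi + and h + br, are the parental types, so the F1 was + vi + / h + br.
The two rarest classes, + + + and h vi br, are the double crossovers. Comparing them with the parentals, only the vi allele has switched, so vi is the middle locus and the order is br – vi – h.
br–vi: (208 + 17)/1444 = 0.1558; vi–h: (292 + 17)/1444 = 0.2140.
Expected DCO frequency = 0.1558 × 0.2140 ≈ 0.03334; observed = 17/1444 ≈ 0.01177.
Coefficient of coincidence = 0.01177/0.03334 ≈ 0.35; interference = 1 − 0.35 = 0.65.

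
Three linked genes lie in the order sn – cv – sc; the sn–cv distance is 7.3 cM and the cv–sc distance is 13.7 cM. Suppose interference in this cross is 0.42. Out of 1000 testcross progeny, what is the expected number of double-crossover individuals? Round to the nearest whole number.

6

Map distances give recombination frequencies of 0.073 and 0.137 for the two intervals.
With interference 0.42 (so coincidence = 0.58), expected double-crossover frequency = 0.073 × 0.137 × 0.58 = 0.00580.
Expected number = 0.00580 × 1000 = 5.80 ≈ 6.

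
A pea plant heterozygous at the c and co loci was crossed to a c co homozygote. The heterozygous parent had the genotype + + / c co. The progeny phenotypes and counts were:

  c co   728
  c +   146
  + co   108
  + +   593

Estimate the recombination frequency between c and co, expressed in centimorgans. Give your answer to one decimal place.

16.1 centimorgans

The recombinant classes are + co and c +: 108 + 146 = 254.
Recombination frequency = 254/1575 = 0.1613 ≈ 16.1%, i.e. 16.1 centimorgans.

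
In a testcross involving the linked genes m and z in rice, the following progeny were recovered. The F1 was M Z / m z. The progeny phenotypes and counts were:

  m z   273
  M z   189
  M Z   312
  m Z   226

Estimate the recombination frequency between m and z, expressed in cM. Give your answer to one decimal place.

41.5 cM

The recombinant classes are M z and m Z: 189 + 226 = 415.
Recombination frequency = 415/1000 = 0.4150 ≈ 41.5%, i.e. 41.5 cM.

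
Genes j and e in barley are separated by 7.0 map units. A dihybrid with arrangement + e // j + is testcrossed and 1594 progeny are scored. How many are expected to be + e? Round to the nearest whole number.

A map distance of 7.0 map units corresponds to a recombination frequency of 0.070.
The F1 is + e / j +, so + e is a parental gamete class with expected frequency (1 − r)/2 = 0.930/2 = 0.4650.
Expected number = 0.4650 × 1594 = 741.21 ≈ 741.

741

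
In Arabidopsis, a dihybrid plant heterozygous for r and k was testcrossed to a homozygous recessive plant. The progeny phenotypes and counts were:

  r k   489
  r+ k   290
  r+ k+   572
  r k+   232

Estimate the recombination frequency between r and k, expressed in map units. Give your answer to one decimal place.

33.0 map units

The two most frequent classes, r+ k+ (572) and r k (489), are the parental types, so the F1 was r+ k+ / r k.
The recombinant classes are r+ k and r k+: 290 + 232 = 522.
Recombination frequency = 522/1583 = 0.3298 ≈ 33.0%, i.e. 33.0 map units.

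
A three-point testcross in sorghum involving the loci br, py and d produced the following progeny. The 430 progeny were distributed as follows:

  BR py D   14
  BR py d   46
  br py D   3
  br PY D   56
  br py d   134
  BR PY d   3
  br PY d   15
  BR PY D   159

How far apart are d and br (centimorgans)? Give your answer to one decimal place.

The two most frequent reciprocal classes, br py d and BR PY D, are the parental types, so the F1 was br py d / BR PY D.
The two rarest classes, br py D and BR PY d, are the double crossovers. Comparing them with the parentals, only the d allele has switched, so d is the middle locus and the order is py – d – br.
Crossovers in the d–br interval produce the single-crossover classes BR py d and br PY D (46 + 56 = 102) plus the double crossovers (6).
RF(d–br) = (102 + 6) / 430 = 108/430 = 0.2512 → 25.1 centimorgans.

25.1 centimorgans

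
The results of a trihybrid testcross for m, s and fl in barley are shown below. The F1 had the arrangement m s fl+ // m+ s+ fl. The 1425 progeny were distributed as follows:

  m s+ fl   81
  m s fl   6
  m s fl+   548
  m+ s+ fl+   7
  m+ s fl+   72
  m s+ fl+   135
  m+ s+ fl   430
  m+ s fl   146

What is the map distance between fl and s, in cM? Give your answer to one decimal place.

20.6 cM

The two rarest classes, m s fl and m+ s+ fl+, are the double crossovers. Comparing them with the parentals, only the fl allele has switched, so fl is the middle locus and the order is s – fl – m.
Crossovers in the s–fl interval produce the single-crossover classes m s+ fl+ and m+ s fl (135 + 146 = 281) plus the double crossovers (13).
RF(s–fl) = (281 + 13) / 1425 = 294/1425 = 0.2063 → 20.6 cM.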